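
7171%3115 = 941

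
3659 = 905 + 2754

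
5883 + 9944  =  15827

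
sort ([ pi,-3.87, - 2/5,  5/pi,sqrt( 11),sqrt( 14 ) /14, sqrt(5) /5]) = [ - 3.87, - 2/5,sqrt( 14 )/14,sqrt( 5)/5, 5/pi,pi, sqrt( 11 )]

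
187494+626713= 814207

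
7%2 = 1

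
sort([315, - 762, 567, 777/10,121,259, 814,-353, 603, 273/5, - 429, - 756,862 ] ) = [ - 762, - 756,-429, - 353, 273/5, 777/10, 121,259, 315, 567, 603,814,862 ]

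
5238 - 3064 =2174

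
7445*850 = 6328250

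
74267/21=3536 + 11/21 = 3536.52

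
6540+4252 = 10792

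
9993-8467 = 1526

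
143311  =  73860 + 69451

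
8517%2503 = 1008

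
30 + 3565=3595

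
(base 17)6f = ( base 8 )165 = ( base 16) 75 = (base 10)117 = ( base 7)225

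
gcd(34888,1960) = 392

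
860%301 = 258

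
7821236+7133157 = 14954393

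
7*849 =5943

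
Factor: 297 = 3^3*11^1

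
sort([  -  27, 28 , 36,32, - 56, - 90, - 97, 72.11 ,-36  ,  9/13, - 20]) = [ - 97, - 90, -56, - 36,  -  27, - 20,9/13,28,32,36 , 72.11]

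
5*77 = 385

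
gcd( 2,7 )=1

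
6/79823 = 6/79823  =  0.00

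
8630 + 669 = 9299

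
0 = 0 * 1571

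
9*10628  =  95652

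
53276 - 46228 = 7048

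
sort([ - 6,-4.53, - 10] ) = [ - 10, - 6, -4.53]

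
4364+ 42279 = 46643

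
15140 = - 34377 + 49517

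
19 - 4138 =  - 4119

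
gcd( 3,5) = 1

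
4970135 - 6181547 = - 1211412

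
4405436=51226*86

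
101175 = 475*213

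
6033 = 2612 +3421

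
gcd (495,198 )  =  99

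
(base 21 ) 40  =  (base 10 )84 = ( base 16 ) 54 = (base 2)1010100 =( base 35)2E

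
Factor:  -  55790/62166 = -35/39 = -3^( - 1 )*5^1*7^1*13^( - 1)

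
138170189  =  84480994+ 53689195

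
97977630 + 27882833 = 125860463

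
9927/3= 3309 = 3309.00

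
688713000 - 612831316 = 75881684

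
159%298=159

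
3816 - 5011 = -1195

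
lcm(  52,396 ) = 5148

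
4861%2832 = 2029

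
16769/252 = 66 + 137/252 = 66.54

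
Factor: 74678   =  2^1*37339^1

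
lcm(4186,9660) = 125580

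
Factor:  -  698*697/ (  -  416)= 2^( - 4)*13^(-1 )*17^1*41^1*349^1  =  243253/208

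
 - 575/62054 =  - 25/2698=- 0.01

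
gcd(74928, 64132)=4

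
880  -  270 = 610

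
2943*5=14715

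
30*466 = 13980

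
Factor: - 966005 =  - 5^1*193201^1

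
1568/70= 112/5 = 22.40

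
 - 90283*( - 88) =7944904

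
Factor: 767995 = 5^1*269^1*571^1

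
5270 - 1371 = 3899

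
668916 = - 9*(  -  74324)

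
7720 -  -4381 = 12101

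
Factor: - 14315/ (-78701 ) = 5^1*409^1*11243^( - 1) = 2045/11243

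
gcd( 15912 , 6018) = 102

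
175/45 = 35/9= 3.89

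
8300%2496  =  812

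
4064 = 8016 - 3952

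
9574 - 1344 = 8230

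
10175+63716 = 73891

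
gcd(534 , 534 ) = 534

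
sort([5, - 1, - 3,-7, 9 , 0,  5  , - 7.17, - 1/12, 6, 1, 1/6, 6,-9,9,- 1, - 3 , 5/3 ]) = [ - 9, - 7.17, - 7, - 3, - 3, - 1, - 1, -1/12, 0, 1/6,  1 , 5/3, 5, 5, 6 , 6,  9,9]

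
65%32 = 1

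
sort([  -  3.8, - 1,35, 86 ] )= [ - 3.8, - 1,35,86 ]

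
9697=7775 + 1922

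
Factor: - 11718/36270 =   -  21/65 = - 3^1*5^( - 1)*7^1 * 13^ (-1)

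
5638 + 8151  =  13789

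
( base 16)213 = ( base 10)531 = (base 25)L6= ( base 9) 650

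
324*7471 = 2420604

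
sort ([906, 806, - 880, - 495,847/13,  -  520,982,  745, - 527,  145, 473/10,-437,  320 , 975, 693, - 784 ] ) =[-880, - 784, - 527,- 520, - 495,- 437,  473/10,847/13, 145,320, 693, 745, 806, 906,975, 982] 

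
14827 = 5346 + 9481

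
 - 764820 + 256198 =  - 508622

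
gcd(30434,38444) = 2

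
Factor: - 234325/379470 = -515/834= - 2^( - 1)*3^( - 1)*5^1 * 103^1*139^( - 1 ) 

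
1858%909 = 40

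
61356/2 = 30678 = 30678.00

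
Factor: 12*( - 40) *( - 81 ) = 2^5*3^5*5^1 = 38880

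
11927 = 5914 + 6013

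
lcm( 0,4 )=0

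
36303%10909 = 3576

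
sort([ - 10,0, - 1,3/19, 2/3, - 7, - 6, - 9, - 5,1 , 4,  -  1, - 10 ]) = [ - 10,  -  10, - 9, - 7, - 6, - 5,-1, - 1, 0, 3/19 , 2/3,1,4 ]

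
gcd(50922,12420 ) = 1242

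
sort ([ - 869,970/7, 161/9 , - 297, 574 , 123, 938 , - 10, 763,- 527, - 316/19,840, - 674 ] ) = [ - 869, - 674, - 527,- 297, - 316/19,  -  10, 161/9,123,970/7 , 574,763, 840,  938 ] 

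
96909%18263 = 5594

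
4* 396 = 1584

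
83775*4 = 335100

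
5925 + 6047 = 11972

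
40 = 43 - 3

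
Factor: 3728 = 2^4 *233^1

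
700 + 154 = 854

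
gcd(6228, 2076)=2076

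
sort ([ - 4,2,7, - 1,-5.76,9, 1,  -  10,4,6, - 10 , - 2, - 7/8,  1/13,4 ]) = [ - 10, - 10, - 5.76,-4, -2, - 1, - 7/8,1/13,1,2,4,4 , 6, 7,9]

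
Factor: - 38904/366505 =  - 2^3*3^1*5^(  -  1)  *  23^( - 1)* 1621^1*3187^(-1) 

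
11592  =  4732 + 6860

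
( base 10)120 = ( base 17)71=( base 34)3I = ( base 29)44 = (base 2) 1111000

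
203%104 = 99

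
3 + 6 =9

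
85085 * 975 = 82957875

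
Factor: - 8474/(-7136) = 2^( - 4)*19^1 = 19/16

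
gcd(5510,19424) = 2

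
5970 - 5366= 604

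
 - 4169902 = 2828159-6998061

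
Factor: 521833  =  13^1*137^1*293^1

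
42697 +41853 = 84550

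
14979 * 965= 14454735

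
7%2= 1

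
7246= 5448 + 1798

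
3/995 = 3/995 = 0.00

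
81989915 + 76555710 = 158545625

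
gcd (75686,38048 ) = 82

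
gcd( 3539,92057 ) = 1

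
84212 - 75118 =9094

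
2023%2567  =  2023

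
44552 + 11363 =55915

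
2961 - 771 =2190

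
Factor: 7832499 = 3^1*53^1 * 49261^1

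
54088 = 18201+35887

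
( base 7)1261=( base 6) 2124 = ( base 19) 169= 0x1e4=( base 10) 484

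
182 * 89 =16198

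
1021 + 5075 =6096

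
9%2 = 1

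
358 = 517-159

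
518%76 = 62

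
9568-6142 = 3426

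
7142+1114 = 8256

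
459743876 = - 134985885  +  594729761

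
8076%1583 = 161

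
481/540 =481/540  =  0.89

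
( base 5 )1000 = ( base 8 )175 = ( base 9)148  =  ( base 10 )125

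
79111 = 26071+53040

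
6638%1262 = 328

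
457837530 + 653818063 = 1111655593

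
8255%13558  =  8255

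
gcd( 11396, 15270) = 2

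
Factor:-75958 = - 2^1*163^1*233^1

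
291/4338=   97/1446 =0.07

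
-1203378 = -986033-217345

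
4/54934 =2/27467 = 0.00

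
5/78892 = 5/78892 = 0.00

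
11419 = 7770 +3649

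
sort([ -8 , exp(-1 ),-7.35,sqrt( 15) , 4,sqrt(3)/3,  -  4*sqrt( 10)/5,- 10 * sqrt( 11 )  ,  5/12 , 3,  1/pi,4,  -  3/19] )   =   [ - 10 * sqrt( 11 ),-8,  -  7.35,-4 * sqrt( 10)/5, - 3/19, 1/pi,  exp ( - 1),5/12,sqrt( 3 ) /3, 3 , sqrt (15),4, 4]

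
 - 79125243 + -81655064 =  - 160780307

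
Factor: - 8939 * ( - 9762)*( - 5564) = - 485528650152 = - 2^3*3^1*7^1*13^1* 107^1*1277^1*1627^1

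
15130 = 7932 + 7198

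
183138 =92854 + 90284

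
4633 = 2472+2161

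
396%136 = 124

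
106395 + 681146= 787541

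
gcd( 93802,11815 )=1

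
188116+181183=369299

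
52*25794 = 1341288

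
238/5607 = 34/801 = 0.04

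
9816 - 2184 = 7632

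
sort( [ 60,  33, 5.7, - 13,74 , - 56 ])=[- 56, - 13,5.7,33 , 60,  74]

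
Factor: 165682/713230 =5^(-1)*7^( - 1)*11^1  *17^1*23^ (-1 )=187/805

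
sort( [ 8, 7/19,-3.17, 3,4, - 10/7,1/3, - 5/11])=[ - 3.17 , - 10/7, - 5/11,1/3, 7/19, 3,4, 8]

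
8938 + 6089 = 15027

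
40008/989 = 40+448/989 = 40.45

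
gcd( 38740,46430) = 10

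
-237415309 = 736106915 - 973522224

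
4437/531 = 493/59 = 8.36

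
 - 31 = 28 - 59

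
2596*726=1884696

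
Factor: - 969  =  - 3^1 *17^1*19^1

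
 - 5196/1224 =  - 5+77/102  =  - 4.25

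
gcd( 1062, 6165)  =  9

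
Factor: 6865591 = 6865591^1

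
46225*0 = 0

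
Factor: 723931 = 13^1*233^1*239^1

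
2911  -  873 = 2038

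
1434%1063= 371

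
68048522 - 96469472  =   - 28420950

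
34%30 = 4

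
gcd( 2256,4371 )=141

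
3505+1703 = 5208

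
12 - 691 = - 679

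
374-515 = -141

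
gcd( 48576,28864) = 704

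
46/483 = 2/21 = 0.10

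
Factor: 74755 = 5^1 * 14951^1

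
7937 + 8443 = 16380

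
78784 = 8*9848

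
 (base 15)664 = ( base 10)1444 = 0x5a4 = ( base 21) 35G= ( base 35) 169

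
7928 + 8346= 16274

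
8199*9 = 73791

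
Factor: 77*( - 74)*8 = - 45584 = - 2^4*7^1*11^1*37^1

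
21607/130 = 166 + 27/130=166.21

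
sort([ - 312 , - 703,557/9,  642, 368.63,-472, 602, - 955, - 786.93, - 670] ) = [ - 955, - 786.93, - 703, - 670,  -  472, - 312,557/9,368.63, 602,  642 ]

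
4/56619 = 4/56619 = 0.00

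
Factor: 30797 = 13^1 * 23^1*103^1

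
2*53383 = 106766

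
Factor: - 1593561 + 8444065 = 6850504 = 2^3*23^1*31^1*1201^1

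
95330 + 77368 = 172698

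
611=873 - 262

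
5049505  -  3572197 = 1477308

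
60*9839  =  590340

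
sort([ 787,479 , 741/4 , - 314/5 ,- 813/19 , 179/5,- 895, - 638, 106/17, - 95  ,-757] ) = [-895,-757 , - 638 , - 95,- 314/5 ,- 813/19,106/17,179/5, 741/4,479,787]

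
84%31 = 22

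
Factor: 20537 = 11^1 * 1867^1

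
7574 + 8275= 15849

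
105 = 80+25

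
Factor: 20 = 2^2*5^1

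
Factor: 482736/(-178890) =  - 904/335 = - 2^3*5^( - 1 )*67^( -1)*113^1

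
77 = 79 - 2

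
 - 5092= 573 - 5665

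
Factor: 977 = 977^1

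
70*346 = 24220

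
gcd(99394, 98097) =1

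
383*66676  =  25536908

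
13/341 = 13/341  =  0.04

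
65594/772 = 84 + 373/386 = 84.97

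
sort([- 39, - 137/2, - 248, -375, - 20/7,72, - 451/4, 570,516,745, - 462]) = [ - 462, - 375,  -  248 ,-451/4, - 137/2, - 39,  -  20/7 , 72, 516, 570,745 ]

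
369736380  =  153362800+216373580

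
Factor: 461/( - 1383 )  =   - 1/3=- 3^ ( - 1 ) 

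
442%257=185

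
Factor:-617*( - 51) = 31467 = 3^1*17^1*617^1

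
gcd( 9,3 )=3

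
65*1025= 66625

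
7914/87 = 90 + 28/29 = 90.97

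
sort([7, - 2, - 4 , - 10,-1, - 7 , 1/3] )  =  [ - 10 , - 7,  -  4, -2, -1, 1/3, 7]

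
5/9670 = 1/1934 = 0.00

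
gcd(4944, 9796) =4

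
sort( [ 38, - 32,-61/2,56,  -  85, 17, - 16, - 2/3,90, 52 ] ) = [ - 85, - 32,-61/2, - 16,-2/3,17, 38, 52, 56, 90]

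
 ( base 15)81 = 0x79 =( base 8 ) 171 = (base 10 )121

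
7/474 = 7/474 = 0.01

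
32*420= 13440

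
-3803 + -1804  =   - 5607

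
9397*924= 8682828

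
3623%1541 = 541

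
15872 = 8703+7169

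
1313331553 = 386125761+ 927205792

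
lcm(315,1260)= 1260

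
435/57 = 7 + 12/19 =7.63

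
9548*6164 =58853872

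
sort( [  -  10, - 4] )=[ - 10, - 4 ]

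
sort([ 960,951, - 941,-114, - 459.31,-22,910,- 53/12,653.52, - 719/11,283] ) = [ - 941,-459.31, - 114, - 719/11, -22, - 53/12, 283, 653.52,910,951, 960] 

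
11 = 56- 45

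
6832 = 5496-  -1336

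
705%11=1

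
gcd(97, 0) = 97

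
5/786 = 5/786 = 0.01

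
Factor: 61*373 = 22753 =61^1*373^1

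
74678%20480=13238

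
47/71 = 47/71 = 0.66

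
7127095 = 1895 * 3761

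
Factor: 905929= 53^1 * 17093^1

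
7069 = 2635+4434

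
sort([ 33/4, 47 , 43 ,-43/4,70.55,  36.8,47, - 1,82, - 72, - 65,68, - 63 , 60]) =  [ - 72,-65, - 63, - 43/4, - 1,33/4,36.8,43, 47,47,60, 68,70.55, 82 ] 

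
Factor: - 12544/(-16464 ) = 16/21 = 2^4*3^( - 1)*7^( - 1)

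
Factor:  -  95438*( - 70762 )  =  6753383756  =  2^2*7^1*17^1*401^1 * 35381^1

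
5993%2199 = 1595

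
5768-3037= 2731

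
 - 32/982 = -16/491 = - 0.03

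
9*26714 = 240426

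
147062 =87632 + 59430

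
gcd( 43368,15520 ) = 8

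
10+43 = 53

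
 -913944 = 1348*( - 678)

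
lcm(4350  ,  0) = 0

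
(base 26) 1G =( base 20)22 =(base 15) 2c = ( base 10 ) 42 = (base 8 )52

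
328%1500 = 328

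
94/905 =94/905 = 0.10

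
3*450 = 1350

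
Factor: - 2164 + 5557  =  3^2*13^1*29^1 = 3393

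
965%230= 45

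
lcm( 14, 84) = 84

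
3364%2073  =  1291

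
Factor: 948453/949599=316151/316533 = 3^ ( - 1 )*7^ ( -1 )*11^1 * 41^1*701^1*15073^( - 1)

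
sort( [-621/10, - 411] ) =[ - 411,-621/10 ]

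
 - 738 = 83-821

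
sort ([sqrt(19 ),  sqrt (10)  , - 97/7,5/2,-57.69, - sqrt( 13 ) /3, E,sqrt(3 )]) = [ - 57.69 , - 97/7 ,- sqrt(13) /3, sqrt(3 ), 5/2, E,sqrt(10),sqrt(19) ]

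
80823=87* 929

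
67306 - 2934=64372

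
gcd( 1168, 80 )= 16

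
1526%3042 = 1526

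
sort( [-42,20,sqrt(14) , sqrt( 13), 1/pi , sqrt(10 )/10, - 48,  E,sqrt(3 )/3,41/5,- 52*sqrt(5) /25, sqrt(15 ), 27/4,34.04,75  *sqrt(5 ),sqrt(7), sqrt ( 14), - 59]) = [ - 59,-48, - 42, - 52*sqrt(5 ) /25,sqrt(10)/10,1/pi,sqrt ( 3)/3, sqrt( 7 ), E, sqrt(13),sqrt(14), sqrt(14),sqrt( 15 ), 27/4, 41/5,20,  34.04,75*sqrt(5 )]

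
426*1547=659022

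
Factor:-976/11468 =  - 2^2 * 47^(-1)  =  - 4/47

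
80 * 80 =6400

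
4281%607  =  32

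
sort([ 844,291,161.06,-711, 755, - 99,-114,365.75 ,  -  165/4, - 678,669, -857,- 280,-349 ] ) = [  -  857,-711, - 678, - 349, - 280, - 114,-99, - 165/4,  161.06,291,365.75, 669,  755, 844]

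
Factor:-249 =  - 3^1*83^1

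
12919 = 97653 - 84734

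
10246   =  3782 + 6464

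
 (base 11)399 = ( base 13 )2A3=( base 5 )3341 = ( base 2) 111010111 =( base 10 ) 471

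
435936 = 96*4541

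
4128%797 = 143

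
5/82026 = 5/82026 =0.00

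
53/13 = 53/13=4.08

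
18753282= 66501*282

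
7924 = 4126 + 3798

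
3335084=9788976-6453892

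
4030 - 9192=-5162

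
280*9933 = 2781240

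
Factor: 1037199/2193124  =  2^ (  -  2)*3^1*151^(- 1 )*3631^( - 1)*345733^1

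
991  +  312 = 1303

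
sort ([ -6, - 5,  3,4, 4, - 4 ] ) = [ - 6, - 5, - 4,3,4,4 ] 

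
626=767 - 141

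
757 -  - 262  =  1019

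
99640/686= 145 + 85/343 = 145.25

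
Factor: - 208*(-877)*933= 2^4 * 3^1*13^1*311^1 * 877^1 = 170194128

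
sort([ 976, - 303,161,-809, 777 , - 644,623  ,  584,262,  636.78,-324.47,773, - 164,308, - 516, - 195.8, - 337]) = [ - 809, - 644,  -  516,  -  337,-324.47,- 303, - 195.8, - 164,161 , 262,308,  584, 623,636.78,773, 777, 976] 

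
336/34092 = 28/2841=0.01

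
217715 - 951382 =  - 733667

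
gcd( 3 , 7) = 1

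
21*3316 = 69636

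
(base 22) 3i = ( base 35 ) 2E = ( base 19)48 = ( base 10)84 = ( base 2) 1010100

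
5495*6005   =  32997475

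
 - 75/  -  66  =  1 + 3/22= 1.14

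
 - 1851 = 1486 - 3337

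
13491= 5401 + 8090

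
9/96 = 3/32 =0.09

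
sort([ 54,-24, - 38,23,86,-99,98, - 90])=[ - 99, - 90, - 38 , - 24,23, 54,  86 , 98 ] 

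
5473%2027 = 1419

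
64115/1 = 64115  =  64115.00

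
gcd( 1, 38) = 1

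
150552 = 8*18819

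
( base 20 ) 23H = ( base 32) rd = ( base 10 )877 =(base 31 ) s9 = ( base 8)1555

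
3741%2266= 1475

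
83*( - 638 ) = -52954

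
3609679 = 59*61181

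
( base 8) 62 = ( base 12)42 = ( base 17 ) 2g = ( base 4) 302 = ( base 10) 50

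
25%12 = 1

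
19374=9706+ 9668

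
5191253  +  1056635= 6247888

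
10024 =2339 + 7685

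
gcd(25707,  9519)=57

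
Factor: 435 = 3^1*5^1*29^1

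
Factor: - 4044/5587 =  - 2^2*3^1*37^(-1)*151^( - 1 )*337^1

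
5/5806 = 5/5806 = 0.00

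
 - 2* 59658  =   -119316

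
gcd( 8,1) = 1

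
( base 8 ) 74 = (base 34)1q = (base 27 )26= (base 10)60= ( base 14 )44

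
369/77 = 369/77 = 4.79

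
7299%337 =222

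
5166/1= 5166 = 5166.00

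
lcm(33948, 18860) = 169740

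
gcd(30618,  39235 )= 7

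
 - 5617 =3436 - 9053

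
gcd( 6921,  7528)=1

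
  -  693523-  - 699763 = 6240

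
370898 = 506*733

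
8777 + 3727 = 12504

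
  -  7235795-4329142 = - 11564937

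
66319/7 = 9474 + 1/7=9474.14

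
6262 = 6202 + 60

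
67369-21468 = 45901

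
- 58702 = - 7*8386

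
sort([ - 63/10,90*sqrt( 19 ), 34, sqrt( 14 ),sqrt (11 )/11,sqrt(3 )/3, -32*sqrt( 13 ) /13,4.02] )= [ - 32*sqrt(13 )/13,-63/10,sqrt(11)/11, sqrt( 3 )/3,sqrt(14 ) , 4.02 , 34,90*sqrt(19)]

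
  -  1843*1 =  - 1843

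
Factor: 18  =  2^1*3^2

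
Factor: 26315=5^1*19^1*277^1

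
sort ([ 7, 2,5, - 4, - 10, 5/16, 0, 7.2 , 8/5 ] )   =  [ -10,-4 , 0,  5/16, 8/5 , 2,5, 7, 7.2 ]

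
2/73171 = 2/73171 = 0.00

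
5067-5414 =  - 347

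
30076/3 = 30076/3  =  10025.33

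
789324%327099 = 135126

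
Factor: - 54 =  - 2^1*3^3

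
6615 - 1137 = 5478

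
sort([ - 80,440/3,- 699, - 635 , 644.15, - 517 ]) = [ - 699, - 635, - 517,  -  80, 440/3, 644.15] 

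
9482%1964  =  1626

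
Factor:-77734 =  - 2^1*38867^1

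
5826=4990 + 836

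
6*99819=598914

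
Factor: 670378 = 2^1*17^1*19717^1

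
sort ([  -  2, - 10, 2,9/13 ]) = [ - 10, -2, 9/13,  2]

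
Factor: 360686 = 2^1 *23^1*7841^1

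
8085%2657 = 114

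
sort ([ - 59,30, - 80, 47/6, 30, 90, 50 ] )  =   [ - 80, - 59,47/6, 30, 30,50, 90] 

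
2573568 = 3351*768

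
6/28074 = 1/4679  =  0.00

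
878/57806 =439/28903= 0.02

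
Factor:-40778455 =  - 5^1*929^1*8779^1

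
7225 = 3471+3754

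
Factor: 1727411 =7^1*246773^1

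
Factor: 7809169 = 859^1*9091^1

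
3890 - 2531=1359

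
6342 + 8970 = 15312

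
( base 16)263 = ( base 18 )1FH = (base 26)nd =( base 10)611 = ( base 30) kb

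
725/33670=145/6734= 0.02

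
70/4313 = 70/4313= 0.02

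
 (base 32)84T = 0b10000010011101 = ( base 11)6300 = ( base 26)C93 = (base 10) 8349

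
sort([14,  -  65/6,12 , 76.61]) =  [ - 65/6, 12, 14,76.61 ]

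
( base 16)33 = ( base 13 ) 3C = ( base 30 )1l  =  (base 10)51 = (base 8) 63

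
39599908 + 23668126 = 63268034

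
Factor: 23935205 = 5^1*7^1*683863^1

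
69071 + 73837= 142908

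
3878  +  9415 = 13293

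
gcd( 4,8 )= 4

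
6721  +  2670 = 9391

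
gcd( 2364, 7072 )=4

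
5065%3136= 1929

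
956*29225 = 27939100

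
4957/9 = 4957/9 = 550.78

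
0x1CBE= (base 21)ge8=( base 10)7358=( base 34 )6CE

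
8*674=5392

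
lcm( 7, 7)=7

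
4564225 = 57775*79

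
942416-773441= 168975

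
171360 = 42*4080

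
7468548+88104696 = 95573244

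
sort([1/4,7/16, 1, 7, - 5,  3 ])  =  [ - 5,1/4,7/16,1 , 3, 7] 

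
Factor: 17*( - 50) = - 2^1*5^2*17^1 = - 850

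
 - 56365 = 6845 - 63210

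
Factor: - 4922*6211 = - 30570542 =- 2^1*23^1*107^1* 6211^1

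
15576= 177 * 88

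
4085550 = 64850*63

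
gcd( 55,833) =1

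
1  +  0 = 1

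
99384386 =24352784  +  75031602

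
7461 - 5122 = 2339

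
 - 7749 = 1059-8808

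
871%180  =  151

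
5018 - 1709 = 3309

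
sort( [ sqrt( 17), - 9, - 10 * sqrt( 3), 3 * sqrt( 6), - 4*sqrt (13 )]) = [- 10 * sqrt( 3 ), - 4 * sqrt(13 ), - 9,sqrt(17),3 * sqrt( 6) ] 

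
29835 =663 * 45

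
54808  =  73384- 18576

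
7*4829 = 33803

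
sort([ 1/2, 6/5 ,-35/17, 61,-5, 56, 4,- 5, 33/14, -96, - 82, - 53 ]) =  [  -  96, - 82, - 53,-5,-5 , - 35/17, 1/2  ,  6/5,33/14,4, 56, 61] 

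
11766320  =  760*15482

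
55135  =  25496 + 29639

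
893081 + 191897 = 1084978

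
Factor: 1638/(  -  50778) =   -  31^ (-1) =-1/31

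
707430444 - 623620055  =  83810389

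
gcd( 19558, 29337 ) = 9779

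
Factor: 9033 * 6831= 61704423 = 3^4 * 11^1 * 23^1 * 3011^1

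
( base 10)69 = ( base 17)41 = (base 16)45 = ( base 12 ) 59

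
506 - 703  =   - 197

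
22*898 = 19756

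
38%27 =11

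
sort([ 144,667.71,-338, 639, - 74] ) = [-338 , - 74,144,  639,667.71]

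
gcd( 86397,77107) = 929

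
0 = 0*69238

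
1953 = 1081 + 872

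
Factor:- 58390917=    - 3^1*13^1*127^1*11789^1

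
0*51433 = 0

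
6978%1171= 1123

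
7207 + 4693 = 11900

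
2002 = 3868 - 1866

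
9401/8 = 1175 + 1/8 = 1175.12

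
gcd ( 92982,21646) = 2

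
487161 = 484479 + 2682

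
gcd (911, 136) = 1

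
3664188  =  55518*66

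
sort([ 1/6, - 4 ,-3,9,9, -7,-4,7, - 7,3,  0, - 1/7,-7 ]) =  [- 7 ,  -  7, - 7, - 4,-4, - 3, - 1/7,0,1/6,3,7, 9, 9]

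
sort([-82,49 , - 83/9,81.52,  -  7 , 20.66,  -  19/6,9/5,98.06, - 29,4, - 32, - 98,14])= [ - 98, - 82,  -  32 , - 29,-83/9, - 7,-19/6,9/5, 4,  14, 20.66,49, 81.52,98.06]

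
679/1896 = 679/1896  =  0.36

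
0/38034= 0 = 0.00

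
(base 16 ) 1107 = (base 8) 10407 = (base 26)6BH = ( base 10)4359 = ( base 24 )7DF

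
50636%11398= 5044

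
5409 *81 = 438129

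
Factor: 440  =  2^3*5^1*11^1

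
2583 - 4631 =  - 2048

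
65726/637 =65726/637= 103.18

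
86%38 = 10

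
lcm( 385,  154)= 770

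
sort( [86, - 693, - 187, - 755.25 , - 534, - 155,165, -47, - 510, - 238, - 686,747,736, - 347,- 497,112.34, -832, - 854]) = [ - 854, - 832, - 755.25, - 693,-686, - 534, - 510,-497, - 347, - 238, - 187, - 155, - 47,86,  112.34,  165, 736 , 747]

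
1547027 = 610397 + 936630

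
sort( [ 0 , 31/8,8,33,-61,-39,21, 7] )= [  -  61, - 39,  0,  31/8,7, 8,21,33]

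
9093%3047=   2999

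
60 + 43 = 103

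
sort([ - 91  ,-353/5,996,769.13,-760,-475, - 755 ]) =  [-760, -755,-475,-91,  -  353/5, 769.13,996 ]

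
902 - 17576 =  - 16674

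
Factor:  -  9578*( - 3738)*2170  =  77691563880 = 2^3*3^1 *5^1*7^2*31^1*89^1* 4789^1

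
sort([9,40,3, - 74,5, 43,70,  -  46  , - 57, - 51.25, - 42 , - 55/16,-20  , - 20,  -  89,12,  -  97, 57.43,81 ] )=[-97, - 89, - 74, - 57  , - 51.25, - 46, - 42,  -  20,-20, - 55/16, 3, 5 , 9, 12 , 40,43, 57.43, 70,81]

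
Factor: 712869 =3^1 * 293^1 * 811^1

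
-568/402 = -284/201 = -  1.41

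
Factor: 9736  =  2^3 * 1217^1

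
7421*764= 5669644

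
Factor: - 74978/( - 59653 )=2^1 * 11^( - 2)*17^( - 1)*29^( - 1)*37489^1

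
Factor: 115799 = 43^1 *2693^1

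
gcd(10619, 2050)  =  41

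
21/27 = 7/9 = 0.78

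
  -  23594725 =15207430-38802155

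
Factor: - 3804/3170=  - 6/5  =  -2^1*3^1*5^( - 1) 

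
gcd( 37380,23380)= 140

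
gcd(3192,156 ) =12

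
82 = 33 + 49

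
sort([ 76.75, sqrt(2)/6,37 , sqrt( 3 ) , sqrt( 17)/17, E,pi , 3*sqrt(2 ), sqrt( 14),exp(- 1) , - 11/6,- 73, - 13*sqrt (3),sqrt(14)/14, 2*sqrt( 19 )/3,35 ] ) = [ - 73 , - 13*sqrt(3 ) , - 11/6,  sqrt(2 ) /6,sqrt ( 17 ) /17 , sqrt(14 ) /14 , exp(-1), sqrt(3), E, 2*sqrt( 19) /3,  pi, sqrt(14), 3*sqrt(2 ),35 , 37 , 76.75 ] 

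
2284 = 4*571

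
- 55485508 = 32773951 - 88259459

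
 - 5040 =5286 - 10326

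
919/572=1 + 347/572 = 1.61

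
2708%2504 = 204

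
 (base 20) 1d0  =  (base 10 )660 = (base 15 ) 2E0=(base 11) 550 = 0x294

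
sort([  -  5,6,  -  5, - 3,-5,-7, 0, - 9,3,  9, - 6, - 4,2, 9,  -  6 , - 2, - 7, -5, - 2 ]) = [ - 9, - 7, - 7, - 6,  -  6,-5,  -  5,  -  5 ,-5, - 4,-3, - 2,  -  2,0,2,3,6,9,9 ] 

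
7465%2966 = 1533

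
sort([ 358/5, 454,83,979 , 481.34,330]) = [ 358/5 , 83, 330, 454, 481.34,979 ]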